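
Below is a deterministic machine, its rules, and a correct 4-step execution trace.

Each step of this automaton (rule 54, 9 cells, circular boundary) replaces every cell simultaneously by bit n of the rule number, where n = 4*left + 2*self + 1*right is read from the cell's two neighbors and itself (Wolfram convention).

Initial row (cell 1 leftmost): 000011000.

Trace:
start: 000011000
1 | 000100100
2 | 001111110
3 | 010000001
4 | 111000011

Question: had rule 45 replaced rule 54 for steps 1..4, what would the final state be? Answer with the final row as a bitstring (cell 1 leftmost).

101101011

(re-executing steps 1..4 under rule 45; state before step 1: 000011000)
1 | 111010011
2 | 000110010
3 | 110100010
4 | 101101011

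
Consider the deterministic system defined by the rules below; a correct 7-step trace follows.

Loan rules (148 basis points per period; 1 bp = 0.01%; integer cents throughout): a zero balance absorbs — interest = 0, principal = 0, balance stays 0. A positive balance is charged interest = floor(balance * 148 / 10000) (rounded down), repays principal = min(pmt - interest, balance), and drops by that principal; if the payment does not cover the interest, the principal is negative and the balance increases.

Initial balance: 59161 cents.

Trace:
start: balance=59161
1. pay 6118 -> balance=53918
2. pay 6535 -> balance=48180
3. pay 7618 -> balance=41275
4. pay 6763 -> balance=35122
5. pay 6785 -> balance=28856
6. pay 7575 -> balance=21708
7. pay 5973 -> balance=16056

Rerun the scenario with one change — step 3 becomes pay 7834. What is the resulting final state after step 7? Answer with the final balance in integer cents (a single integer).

15826

(re-executing from step 3 with the substitution; state before step 3: balance=48180)
3. pay 7834 -> balance=41059
4. pay 6763 -> balance=34903
5. pay 6785 -> balance=28634
6. pay 7575 -> balance=21482
7. pay 5973 -> balance=15826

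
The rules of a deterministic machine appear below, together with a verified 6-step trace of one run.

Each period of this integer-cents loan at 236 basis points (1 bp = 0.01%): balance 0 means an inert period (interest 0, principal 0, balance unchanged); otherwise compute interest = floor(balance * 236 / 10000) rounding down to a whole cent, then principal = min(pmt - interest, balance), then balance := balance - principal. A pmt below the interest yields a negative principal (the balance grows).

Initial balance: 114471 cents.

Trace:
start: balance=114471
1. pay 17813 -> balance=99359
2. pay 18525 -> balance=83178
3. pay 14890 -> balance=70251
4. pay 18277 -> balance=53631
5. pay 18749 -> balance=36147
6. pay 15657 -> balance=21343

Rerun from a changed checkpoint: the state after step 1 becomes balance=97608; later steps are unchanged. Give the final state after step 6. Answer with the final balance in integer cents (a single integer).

state after step 1 := balance=97608
2. pay 18525 -> balance=81386
3. pay 14890 -> balance=68416
4. pay 18277 -> balance=51753
5. pay 18749 -> balance=34225
6. pay 15657 -> balance=19375

19375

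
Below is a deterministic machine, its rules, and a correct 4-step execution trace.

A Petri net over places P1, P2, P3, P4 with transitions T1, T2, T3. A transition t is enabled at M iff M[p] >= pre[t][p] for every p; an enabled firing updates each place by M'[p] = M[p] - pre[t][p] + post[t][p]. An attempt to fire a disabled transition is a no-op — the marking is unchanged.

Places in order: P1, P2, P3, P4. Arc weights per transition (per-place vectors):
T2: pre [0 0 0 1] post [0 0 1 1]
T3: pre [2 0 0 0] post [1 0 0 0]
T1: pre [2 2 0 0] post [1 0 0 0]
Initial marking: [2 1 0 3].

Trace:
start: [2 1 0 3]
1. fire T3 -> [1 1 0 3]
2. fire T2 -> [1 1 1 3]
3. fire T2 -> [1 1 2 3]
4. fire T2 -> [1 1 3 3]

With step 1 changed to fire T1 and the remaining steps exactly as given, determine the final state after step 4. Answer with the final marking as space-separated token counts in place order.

(re-executing from step 1 with the substitution; state before step 1: [2 1 0 3])
1. fire T1 -> [2 1 0 3]
2. fire T2 -> [2 1 1 3]
3. fire T2 -> [2 1 2 3]
4. fire T2 -> [2 1 3 3]

2 1 3 3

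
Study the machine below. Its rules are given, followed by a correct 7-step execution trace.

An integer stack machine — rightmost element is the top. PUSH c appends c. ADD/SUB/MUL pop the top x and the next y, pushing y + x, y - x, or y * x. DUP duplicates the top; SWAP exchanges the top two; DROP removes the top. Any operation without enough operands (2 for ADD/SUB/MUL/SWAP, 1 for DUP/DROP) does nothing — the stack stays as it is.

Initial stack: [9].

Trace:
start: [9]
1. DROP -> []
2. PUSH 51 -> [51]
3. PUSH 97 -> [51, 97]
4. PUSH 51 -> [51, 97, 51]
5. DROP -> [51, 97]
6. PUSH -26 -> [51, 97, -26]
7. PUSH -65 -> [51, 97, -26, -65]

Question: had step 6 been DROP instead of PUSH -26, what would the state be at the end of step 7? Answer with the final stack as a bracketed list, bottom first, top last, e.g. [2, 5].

[51, -65]

(re-executing from step 6 with the substitution; state before step 6: [51, 97])
6. DROP -> [51]
7. PUSH -65 -> [51, -65]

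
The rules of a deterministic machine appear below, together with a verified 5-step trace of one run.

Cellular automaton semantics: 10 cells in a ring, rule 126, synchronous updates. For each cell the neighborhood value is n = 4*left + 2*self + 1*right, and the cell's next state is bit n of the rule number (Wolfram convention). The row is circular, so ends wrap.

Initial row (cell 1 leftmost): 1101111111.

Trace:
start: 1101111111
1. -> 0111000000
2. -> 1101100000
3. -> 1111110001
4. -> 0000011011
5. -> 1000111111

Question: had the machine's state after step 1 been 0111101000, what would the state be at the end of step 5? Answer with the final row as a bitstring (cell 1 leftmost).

0001100110

state after step 1 := 0111101000
2. -> 1100111100
3. -> 1111100111
4. -> 0000111100
5. -> 0001100110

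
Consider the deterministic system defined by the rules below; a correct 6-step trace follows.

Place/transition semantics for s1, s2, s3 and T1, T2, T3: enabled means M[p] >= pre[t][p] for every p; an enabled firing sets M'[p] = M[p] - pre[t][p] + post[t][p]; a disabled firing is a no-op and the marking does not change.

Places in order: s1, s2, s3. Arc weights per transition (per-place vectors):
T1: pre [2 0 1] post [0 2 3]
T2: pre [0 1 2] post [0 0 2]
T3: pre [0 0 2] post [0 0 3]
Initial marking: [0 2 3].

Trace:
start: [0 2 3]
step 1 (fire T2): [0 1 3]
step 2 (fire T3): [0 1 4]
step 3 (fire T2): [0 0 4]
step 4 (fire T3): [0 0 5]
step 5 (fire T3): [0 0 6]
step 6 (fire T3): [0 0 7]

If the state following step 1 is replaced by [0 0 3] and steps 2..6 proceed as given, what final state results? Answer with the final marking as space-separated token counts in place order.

state after step 1 := [0 0 3]
step 2 (fire T3): [0 0 4]
step 3 (fire T2): [0 0 4]
step 4 (fire T3): [0 0 5]
step 5 (fire T3): [0 0 6]
step 6 (fire T3): [0 0 7]

0 0 7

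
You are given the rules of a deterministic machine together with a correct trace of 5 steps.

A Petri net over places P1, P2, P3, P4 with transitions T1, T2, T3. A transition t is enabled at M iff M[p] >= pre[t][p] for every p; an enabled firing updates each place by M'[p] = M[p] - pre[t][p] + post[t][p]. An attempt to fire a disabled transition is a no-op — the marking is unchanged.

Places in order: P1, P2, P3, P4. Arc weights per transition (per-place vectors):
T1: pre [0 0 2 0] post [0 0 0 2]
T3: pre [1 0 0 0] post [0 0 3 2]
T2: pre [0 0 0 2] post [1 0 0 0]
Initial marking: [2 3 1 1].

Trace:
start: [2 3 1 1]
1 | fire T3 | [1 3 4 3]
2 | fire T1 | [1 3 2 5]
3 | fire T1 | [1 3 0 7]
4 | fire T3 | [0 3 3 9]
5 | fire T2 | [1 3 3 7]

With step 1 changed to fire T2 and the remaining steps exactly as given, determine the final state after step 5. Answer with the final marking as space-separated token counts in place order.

2 3 4 1

(re-executing from step 1 with the substitution; state before step 1: [2 3 1 1])
1 | fire T2 | [2 3 1 1]
2 | fire T1 | [2 3 1 1]
3 | fire T1 | [2 3 1 1]
4 | fire T3 | [1 3 4 3]
5 | fire T2 | [2 3 4 1]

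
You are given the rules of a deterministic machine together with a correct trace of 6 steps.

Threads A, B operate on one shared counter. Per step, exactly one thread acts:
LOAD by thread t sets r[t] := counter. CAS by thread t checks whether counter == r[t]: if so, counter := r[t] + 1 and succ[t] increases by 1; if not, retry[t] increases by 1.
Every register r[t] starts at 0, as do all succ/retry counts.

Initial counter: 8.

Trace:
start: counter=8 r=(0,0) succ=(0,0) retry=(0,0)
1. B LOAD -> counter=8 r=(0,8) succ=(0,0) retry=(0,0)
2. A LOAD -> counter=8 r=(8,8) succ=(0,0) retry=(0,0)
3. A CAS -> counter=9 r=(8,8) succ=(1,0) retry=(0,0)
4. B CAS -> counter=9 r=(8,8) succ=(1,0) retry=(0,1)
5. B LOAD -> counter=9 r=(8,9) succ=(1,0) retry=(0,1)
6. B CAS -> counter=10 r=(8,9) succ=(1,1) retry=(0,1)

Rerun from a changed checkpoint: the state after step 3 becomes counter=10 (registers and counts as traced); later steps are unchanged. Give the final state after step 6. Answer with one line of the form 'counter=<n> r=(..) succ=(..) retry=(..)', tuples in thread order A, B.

counter=11 r=(8,10) succ=(1,1) retry=(0,1)

state after step 3 := counter=10 r=(8,8) succ=(1,0) retry=(0,0)
4. B CAS -> counter=10 r=(8,8) succ=(1,0) retry=(0,1)
5. B LOAD -> counter=10 r=(8,10) succ=(1,0) retry=(0,1)
6. B CAS -> counter=11 r=(8,10) succ=(1,1) retry=(0,1)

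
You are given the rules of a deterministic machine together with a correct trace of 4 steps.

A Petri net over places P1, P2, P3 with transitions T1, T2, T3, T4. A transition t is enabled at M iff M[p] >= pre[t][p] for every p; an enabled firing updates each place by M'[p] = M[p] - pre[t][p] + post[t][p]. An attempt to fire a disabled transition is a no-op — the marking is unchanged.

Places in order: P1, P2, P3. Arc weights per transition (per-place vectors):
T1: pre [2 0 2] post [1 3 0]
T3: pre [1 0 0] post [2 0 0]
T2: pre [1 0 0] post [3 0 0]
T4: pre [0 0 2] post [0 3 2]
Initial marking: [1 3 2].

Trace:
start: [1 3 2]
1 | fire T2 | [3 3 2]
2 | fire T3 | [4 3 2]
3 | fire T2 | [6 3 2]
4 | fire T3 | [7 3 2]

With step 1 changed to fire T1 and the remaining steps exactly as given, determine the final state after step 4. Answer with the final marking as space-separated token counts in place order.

(re-executing from step 1 with the substitution; state before step 1: [1 3 2])
1 | fire T1 | [1 3 2]
2 | fire T3 | [2 3 2]
3 | fire T2 | [4 3 2]
4 | fire T3 | [5 3 2]

5 3 2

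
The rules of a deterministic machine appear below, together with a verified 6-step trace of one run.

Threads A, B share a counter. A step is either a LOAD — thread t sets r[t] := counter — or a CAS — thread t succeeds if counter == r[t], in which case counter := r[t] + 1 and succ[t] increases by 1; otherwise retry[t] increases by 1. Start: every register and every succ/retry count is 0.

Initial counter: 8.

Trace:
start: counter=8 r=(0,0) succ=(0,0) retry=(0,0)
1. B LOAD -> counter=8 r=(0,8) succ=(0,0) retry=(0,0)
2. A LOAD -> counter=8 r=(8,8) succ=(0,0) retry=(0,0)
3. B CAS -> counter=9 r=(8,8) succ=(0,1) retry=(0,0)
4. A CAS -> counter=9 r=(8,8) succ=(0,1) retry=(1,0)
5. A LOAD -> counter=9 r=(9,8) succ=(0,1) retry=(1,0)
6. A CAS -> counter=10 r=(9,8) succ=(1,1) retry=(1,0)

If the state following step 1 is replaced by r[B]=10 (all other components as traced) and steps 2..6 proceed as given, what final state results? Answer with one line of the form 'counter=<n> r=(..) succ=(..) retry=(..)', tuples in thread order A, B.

state after step 1 := counter=8 r=(0,10) succ=(0,0) retry=(0,0)
2. A LOAD -> counter=8 r=(8,10) succ=(0,0) retry=(0,0)
3. B CAS -> counter=8 r=(8,10) succ=(0,0) retry=(0,1)
4. A CAS -> counter=9 r=(8,10) succ=(1,0) retry=(0,1)
5. A LOAD -> counter=9 r=(9,10) succ=(1,0) retry=(0,1)
6. A CAS -> counter=10 r=(9,10) succ=(2,0) retry=(0,1)

counter=10 r=(9,10) succ=(2,0) retry=(0,1)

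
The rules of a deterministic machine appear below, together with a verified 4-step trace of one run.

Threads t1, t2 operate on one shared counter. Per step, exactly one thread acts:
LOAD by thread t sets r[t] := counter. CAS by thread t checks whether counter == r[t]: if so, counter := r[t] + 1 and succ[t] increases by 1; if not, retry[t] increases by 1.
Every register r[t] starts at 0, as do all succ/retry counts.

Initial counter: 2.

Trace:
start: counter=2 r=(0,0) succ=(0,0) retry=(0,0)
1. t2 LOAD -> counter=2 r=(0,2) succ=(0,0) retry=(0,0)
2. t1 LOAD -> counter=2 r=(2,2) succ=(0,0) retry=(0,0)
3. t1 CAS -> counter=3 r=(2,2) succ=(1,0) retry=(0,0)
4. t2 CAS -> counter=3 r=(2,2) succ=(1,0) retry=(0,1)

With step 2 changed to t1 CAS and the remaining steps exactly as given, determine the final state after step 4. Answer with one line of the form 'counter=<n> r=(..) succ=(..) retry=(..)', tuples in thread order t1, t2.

(re-executing from step 2 with the substitution; state before step 2: counter=2 r=(0,2) succ=(0,0) retry=(0,0))
2. t1 CAS -> counter=2 r=(0,2) succ=(0,0) retry=(1,0)
3. t1 CAS -> counter=2 r=(0,2) succ=(0,0) retry=(2,0)
4. t2 CAS -> counter=3 r=(0,2) succ=(0,1) retry=(2,0)

counter=3 r=(0,2) succ=(0,1) retry=(2,0)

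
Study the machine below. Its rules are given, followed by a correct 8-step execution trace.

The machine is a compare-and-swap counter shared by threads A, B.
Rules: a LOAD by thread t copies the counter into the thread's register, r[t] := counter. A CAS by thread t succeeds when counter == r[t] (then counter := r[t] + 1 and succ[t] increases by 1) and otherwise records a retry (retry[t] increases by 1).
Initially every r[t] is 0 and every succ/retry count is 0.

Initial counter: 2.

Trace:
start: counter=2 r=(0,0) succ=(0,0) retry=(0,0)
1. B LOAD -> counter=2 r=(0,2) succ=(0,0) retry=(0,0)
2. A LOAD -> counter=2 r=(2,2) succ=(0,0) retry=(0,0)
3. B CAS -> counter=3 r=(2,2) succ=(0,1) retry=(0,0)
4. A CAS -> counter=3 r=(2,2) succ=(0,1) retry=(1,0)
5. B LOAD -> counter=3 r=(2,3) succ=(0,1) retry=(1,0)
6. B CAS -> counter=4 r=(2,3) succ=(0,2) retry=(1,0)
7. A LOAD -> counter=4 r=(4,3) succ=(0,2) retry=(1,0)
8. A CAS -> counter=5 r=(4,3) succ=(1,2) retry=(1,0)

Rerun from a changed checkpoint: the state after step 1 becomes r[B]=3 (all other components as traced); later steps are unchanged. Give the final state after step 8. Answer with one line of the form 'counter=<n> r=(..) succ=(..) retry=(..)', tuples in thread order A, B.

state after step 1 := counter=2 r=(0,3) succ=(0,0) retry=(0,0)
2. A LOAD -> counter=2 r=(2,3) succ=(0,0) retry=(0,0)
3. B CAS -> counter=2 r=(2,3) succ=(0,0) retry=(0,1)
4. A CAS -> counter=3 r=(2,3) succ=(1,0) retry=(0,1)
5. B LOAD -> counter=3 r=(2,3) succ=(1,0) retry=(0,1)
6. B CAS -> counter=4 r=(2,3) succ=(1,1) retry=(0,1)
7. A LOAD -> counter=4 r=(4,3) succ=(1,1) retry=(0,1)
8. A CAS -> counter=5 r=(4,3) succ=(2,1) retry=(0,1)

counter=5 r=(4,3) succ=(2,1) retry=(0,1)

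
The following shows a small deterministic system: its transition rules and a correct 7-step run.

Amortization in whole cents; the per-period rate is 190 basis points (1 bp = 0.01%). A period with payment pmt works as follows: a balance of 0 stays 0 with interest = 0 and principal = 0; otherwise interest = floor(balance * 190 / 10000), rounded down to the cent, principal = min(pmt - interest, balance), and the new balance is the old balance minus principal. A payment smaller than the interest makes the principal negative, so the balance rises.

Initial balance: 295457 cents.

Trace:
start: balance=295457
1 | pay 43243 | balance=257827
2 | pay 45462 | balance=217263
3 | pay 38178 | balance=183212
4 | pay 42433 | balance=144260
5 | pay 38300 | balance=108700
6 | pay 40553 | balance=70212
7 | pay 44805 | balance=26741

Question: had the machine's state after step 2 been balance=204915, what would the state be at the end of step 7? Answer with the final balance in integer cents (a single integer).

state after step 2 := balance=204915
3 | pay 38178 | balance=170630
4 | pay 42433 | balance=131438
5 | pay 38300 | balance=95635
6 | pay 40553 | balance=56899
7 | pay 44805 | balance=13175

13175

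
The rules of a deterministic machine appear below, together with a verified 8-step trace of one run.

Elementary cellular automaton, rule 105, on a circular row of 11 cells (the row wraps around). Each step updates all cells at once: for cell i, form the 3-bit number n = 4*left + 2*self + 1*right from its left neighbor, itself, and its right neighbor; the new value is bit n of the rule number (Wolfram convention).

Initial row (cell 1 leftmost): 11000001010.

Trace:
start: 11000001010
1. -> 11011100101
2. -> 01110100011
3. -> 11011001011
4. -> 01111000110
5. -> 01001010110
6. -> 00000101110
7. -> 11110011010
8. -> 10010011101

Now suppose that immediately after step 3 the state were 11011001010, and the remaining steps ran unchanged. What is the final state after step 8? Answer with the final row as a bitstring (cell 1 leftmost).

00101100110

state after step 3 := 11011001010
4. -> 11111000101
5. -> 00001010011
6. -> 01100100011
7. -> 11100001011
8. -> 00101100110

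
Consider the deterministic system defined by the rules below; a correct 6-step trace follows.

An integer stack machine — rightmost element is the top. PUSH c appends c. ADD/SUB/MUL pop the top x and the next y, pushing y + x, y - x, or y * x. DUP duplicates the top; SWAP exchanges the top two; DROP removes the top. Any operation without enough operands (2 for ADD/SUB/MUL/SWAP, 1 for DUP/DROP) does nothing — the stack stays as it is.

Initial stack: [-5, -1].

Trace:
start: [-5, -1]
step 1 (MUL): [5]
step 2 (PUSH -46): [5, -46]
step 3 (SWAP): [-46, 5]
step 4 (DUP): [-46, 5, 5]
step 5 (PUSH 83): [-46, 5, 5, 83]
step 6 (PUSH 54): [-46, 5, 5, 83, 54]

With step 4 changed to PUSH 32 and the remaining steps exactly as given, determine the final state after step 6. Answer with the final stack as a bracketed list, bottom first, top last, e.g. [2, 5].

(re-executing from step 4 with the substitution; state before step 4: [-46, 5])
step 4 (PUSH 32): [-46, 5, 32]
step 5 (PUSH 83): [-46, 5, 32, 83]
step 6 (PUSH 54): [-46, 5, 32, 83, 54]

[-46, 5, 32, 83, 54]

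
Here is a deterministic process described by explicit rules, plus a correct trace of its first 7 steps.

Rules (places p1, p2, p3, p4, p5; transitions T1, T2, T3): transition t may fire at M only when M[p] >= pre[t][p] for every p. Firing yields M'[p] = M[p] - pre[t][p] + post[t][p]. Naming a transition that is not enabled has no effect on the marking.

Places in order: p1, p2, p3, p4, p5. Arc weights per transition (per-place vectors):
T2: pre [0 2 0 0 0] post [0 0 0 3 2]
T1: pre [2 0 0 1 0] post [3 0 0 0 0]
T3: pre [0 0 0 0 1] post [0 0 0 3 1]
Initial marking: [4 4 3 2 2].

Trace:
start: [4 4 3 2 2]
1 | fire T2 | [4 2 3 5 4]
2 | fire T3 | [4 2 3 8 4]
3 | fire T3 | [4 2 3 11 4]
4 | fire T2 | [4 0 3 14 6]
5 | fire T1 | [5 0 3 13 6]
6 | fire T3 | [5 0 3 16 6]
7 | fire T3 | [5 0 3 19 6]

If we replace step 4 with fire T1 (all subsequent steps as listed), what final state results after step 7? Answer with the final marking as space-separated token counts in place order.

6 2 3 15 4

(re-executing from step 4 with the substitution; state before step 4: [4 2 3 11 4])
4 | fire T1 | [5 2 3 10 4]
5 | fire T1 | [6 2 3 9 4]
6 | fire T3 | [6 2 3 12 4]
7 | fire T3 | [6 2 3 15 4]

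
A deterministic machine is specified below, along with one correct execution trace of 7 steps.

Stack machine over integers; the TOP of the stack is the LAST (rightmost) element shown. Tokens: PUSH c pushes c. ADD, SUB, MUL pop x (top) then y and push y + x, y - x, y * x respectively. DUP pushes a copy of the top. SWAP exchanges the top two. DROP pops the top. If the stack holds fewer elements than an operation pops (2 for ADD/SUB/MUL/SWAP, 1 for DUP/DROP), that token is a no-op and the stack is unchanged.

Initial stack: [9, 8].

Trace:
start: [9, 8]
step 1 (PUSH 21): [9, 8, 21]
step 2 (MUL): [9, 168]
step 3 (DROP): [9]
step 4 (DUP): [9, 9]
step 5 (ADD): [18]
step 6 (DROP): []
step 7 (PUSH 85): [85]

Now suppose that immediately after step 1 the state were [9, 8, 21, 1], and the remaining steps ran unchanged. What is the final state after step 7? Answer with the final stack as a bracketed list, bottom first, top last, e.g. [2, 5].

[9, 85]

state after step 1 := [9, 8, 21, 1]
step 2 (MUL): [9, 8, 21]
step 3 (DROP): [9, 8]
step 4 (DUP): [9, 8, 8]
step 5 (ADD): [9, 16]
step 6 (DROP): [9]
step 7 (PUSH 85): [9, 85]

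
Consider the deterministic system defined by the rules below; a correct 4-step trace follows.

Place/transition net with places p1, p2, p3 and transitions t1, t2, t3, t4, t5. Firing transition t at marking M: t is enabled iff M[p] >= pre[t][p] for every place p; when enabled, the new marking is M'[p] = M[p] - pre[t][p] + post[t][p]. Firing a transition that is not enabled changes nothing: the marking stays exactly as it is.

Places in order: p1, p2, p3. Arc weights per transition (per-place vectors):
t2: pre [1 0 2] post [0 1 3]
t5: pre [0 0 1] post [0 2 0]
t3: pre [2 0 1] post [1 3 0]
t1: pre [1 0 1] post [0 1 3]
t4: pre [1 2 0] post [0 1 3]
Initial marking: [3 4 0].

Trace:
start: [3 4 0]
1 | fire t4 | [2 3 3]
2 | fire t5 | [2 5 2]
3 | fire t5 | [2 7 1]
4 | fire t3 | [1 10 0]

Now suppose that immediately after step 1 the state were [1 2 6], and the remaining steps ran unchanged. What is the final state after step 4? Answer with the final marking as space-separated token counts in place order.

1 6 4

state after step 1 := [1 2 6]
2 | fire t5 | [1 4 5]
3 | fire t5 | [1 6 4]
4 | fire t3 | [1 6 4]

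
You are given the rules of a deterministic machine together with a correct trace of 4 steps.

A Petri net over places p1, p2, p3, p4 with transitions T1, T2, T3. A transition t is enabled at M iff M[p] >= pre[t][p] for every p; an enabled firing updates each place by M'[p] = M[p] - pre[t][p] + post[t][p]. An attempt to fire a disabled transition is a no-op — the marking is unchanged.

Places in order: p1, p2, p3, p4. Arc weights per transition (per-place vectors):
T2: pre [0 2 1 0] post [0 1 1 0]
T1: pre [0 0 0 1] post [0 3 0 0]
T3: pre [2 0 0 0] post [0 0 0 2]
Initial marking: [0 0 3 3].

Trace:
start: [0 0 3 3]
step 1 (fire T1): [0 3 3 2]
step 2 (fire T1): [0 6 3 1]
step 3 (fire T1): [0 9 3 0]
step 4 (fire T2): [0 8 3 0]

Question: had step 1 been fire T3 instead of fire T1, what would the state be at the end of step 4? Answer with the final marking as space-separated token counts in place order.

(re-executing from step 1 with the substitution; state before step 1: [0 0 3 3])
step 1 (fire T3): [0 0 3 3]
step 2 (fire T1): [0 3 3 2]
step 3 (fire T1): [0 6 3 1]
step 4 (fire T2): [0 5 3 1]

0 5 3 1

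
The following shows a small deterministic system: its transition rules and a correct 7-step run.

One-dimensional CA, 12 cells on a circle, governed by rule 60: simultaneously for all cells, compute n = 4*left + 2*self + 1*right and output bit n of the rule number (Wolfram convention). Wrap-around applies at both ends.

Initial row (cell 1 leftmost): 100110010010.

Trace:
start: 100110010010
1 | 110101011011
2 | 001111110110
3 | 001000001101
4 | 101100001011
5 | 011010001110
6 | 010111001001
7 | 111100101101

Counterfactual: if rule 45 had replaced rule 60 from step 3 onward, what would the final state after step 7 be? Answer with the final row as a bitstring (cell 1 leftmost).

(re-executing steps 3..7 under rule 45; state before step 3: 001111110110)
3 | 101000001100
4 | 111011101000
5 | 100110011010
6 | 100100010111
7 | 000101011100

000101011100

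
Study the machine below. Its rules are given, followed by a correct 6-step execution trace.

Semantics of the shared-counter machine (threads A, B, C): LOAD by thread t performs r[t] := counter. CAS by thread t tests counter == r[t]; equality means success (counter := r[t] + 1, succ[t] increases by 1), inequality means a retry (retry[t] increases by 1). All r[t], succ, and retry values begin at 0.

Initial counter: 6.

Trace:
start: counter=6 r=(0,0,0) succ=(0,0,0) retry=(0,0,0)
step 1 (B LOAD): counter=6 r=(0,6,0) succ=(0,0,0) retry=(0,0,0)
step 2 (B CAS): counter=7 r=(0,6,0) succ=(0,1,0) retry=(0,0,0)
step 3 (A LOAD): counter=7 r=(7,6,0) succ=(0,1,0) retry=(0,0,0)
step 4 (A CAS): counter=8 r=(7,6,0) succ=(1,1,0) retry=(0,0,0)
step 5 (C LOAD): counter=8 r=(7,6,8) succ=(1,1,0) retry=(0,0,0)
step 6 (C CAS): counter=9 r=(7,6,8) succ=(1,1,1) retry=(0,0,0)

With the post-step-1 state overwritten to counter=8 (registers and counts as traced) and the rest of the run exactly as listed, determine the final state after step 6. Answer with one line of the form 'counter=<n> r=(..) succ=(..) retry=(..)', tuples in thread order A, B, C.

counter=10 r=(8,6,9) succ=(1,0,1) retry=(0,1,0)

state after step 1 := counter=8 r=(0,6,0) succ=(0,0,0) retry=(0,0,0)
step 2 (B CAS): counter=8 r=(0,6,0) succ=(0,0,0) retry=(0,1,0)
step 3 (A LOAD): counter=8 r=(8,6,0) succ=(0,0,0) retry=(0,1,0)
step 4 (A CAS): counter=9 r=(8,6,0) succ=(1,0,0) retry=(0,1,0)
step 5 (C LOAD): counter=9 r=(8,6,9) succ=(1,0,0) retry=(0,1,0)
step 6 (C CAS): counter=10 r=(8,6,9) succ=(1,0,1) retry=(0,1,0)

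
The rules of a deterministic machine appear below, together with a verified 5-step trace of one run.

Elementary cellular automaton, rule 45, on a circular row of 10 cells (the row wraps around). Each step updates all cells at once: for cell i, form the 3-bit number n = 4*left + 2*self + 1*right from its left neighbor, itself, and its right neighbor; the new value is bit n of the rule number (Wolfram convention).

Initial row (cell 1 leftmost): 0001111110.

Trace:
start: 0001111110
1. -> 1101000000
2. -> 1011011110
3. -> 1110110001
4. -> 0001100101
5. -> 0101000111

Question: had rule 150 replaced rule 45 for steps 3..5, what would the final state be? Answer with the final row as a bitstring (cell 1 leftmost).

(re-executing steps 3..5 under rule 150; state before step 3: 1011011110)
3. -> 1000001100
4. -> 1100010011
5. -> 1010111101

1010111101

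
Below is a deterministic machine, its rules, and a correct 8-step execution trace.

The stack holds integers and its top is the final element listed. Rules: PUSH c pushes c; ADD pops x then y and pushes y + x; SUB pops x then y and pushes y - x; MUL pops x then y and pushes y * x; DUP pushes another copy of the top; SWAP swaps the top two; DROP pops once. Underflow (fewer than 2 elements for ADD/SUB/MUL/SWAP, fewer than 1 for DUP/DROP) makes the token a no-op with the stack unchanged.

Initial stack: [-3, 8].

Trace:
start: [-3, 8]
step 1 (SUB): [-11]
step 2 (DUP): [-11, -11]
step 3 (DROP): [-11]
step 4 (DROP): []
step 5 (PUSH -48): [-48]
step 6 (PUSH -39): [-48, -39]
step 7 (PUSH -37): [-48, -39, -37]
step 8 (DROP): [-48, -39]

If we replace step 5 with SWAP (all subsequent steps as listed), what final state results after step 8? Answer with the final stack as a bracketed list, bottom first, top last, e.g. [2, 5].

[-39]

(re-executing from step 5 with the substitution; state before step 5: [])
step 5 (SWAP): []
step 6 (PUSH -39): [-39]
step 7 (PUSH -37): [-39, -37]
step 8 (DROP): [-39]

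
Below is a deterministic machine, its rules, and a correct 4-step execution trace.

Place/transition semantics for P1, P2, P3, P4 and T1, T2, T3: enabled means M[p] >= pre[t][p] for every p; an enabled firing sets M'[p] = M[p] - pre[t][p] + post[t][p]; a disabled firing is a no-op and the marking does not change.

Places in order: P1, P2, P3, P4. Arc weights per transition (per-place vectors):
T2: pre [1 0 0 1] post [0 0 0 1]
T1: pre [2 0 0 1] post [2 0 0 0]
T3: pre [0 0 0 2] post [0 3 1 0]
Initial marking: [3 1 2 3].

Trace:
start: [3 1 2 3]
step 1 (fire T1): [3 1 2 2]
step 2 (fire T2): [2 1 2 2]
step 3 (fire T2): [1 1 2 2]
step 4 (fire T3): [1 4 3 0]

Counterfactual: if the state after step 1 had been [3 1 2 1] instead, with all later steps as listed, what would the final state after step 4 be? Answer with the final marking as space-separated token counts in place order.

1 1 2 1

state after step 1 := [3 1 2 1]
step 2 (fire T2): [2 1 2 1]
step 3 (fire T2): [1 1 2 1]
step 4 (fire T3): [1 1 2 1]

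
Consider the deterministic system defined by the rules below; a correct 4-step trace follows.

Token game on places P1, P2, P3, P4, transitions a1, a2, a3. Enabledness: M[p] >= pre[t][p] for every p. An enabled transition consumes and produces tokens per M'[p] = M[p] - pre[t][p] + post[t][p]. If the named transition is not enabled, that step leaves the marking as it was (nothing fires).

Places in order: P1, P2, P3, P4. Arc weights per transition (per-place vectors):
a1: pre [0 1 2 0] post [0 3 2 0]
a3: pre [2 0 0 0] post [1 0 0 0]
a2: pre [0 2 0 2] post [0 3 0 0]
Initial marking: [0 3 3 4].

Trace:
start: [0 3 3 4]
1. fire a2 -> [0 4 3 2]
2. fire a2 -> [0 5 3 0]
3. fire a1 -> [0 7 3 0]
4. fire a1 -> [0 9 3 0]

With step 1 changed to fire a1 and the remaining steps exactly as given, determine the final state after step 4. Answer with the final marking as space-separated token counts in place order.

0 10 3 2

(re-executing from step 1 with the substitution; state before step 1: [0 3 3 4])
1. fire a1 -> [0 5 3 4]
2. fire a2 -> [0 6 3 2]
3. fire a1 -> [0 8 3 2]
4. fire a1 -> [0 10 3 2]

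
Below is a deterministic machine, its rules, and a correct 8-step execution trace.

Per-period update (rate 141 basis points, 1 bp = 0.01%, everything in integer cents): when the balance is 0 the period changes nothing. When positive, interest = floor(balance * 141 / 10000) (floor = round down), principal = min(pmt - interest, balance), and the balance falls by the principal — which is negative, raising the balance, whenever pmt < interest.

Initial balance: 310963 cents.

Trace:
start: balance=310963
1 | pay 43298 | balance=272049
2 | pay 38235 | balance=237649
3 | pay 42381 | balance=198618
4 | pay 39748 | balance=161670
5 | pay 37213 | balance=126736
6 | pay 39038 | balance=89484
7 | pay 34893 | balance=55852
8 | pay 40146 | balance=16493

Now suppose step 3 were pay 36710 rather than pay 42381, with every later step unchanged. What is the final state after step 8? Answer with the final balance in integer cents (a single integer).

22577

(re-executing from step 3 with the substitution; state before step 3: balance=237649)
3 | pay 36710 | balance=204289
4 | pay 39748 | balance=167421
5 | pay 37213 | balance=132568
6 | pay 39038 | balance=95399
7 | pay 34893 | balance=61851
8 | pay 40146 | balance=22577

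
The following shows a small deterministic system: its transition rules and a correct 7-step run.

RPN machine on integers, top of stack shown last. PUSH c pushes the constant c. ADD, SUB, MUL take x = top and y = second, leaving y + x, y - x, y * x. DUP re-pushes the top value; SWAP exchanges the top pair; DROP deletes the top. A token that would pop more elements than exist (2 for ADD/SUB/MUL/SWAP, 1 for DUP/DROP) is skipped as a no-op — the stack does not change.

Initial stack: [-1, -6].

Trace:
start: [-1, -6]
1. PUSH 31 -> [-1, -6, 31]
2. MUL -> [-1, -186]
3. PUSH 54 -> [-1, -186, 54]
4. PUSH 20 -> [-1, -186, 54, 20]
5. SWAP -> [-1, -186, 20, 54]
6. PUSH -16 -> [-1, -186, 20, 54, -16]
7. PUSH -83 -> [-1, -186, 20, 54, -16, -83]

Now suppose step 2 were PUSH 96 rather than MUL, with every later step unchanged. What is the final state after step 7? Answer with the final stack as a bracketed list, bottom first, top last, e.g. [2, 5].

(re-executing from step 2 with the substitution; state before step 2: [-1, -6, 31])
2. PUSH 96 -> [-1, -6, 31, 96]
3. PUSH 54 -> [-1, -6, 31, 96, 54]
4. PUSH 20 -> [-1, -6, 31, 96, 54, 20]
5. SWAP -> [-1, -6, 31, 96, 20, 54]
6. PUSH -16 -> [-1, -6, 31, 96, 20, 54, -16]
7. PUSH -83 -> [-1, -6, 31, 96, 20, 54, -16, -83]

[-1, -6, 31, 96, 20, 54, -16, -83]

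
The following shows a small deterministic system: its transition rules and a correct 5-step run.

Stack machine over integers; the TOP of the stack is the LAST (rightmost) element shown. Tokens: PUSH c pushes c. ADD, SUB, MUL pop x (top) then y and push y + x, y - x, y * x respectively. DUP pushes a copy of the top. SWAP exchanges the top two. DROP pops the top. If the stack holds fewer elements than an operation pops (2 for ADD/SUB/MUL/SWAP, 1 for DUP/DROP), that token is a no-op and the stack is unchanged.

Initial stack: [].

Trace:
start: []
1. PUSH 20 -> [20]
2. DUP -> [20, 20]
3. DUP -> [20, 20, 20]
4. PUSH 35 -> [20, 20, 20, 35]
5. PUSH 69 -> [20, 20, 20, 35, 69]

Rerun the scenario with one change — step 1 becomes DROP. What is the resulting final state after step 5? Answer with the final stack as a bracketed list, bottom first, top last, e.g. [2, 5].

(re-executing from step 1 with the substitution; state before step 1: [])
1. DROP -> []
2. DUP -> []
3. DUP -> []
4. PUSH 35 -> [35]
5. PUSH 69 -> [35, 69]

[35, 69]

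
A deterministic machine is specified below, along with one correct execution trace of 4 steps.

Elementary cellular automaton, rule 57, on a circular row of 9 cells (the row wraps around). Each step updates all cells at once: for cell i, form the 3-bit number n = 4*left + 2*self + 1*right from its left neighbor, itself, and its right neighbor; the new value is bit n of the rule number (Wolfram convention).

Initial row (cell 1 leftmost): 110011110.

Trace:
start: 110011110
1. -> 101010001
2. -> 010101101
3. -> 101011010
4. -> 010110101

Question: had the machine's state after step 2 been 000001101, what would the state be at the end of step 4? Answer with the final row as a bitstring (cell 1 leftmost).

state after step 2 := 000001101
3. -> 111101010
4. -> 100010101

100010101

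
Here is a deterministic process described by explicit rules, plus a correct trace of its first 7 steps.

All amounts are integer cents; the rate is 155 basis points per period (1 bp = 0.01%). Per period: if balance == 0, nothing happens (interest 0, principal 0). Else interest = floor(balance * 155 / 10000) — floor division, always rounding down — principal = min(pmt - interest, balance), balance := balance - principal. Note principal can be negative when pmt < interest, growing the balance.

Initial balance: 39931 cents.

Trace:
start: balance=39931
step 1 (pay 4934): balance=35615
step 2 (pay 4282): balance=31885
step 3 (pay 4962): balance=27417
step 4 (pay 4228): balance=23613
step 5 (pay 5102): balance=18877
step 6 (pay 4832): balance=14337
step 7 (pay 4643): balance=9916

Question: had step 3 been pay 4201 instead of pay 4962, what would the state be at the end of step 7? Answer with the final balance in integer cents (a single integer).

10724

(re-executing from step 3 with the substitution; state before step 3: balance=31885)
step 3 (pay 4201): balance=28178
step 4 (pay 4228): balance=24386
step 5 (pay 5102): balance=19661
step 6 (pay 4832): balance=15133
step 7 (pay 4643): balance=10724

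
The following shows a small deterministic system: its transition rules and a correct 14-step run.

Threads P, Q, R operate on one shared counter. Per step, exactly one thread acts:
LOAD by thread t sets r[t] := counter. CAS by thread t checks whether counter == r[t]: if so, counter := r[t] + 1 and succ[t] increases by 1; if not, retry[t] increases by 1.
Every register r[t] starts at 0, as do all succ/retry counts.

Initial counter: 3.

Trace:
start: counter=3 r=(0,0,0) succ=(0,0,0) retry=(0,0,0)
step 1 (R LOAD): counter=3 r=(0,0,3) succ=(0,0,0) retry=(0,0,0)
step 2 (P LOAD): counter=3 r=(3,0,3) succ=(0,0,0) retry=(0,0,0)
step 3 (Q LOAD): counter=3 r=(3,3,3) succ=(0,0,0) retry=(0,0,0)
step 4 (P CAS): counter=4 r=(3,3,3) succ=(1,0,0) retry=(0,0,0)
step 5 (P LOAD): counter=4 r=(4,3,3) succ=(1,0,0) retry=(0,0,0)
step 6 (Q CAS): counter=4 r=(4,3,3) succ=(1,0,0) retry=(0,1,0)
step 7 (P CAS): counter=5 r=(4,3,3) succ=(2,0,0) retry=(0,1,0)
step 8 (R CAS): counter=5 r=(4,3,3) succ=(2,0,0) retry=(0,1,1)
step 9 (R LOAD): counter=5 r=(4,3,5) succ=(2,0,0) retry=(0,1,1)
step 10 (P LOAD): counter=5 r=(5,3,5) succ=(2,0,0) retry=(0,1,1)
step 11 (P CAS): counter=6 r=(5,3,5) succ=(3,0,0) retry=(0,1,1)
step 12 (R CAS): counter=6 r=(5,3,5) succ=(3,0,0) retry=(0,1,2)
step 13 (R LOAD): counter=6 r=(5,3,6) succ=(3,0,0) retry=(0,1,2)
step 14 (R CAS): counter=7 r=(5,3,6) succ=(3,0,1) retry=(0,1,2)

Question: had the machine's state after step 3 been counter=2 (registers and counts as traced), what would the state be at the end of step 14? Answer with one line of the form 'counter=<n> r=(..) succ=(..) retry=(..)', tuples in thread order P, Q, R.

counter=6 r=(4,3,5) succ=(2,0,2) retry=(1,1,1)

state after step 3 := counter=2 r=(3,3,3) succ=(0,0,0) retry=(0,0,0)
step 4 (P CAS): counter=2 r=(3,3,3) succ=(0,0,0) retry=(1,0,0)
step 5 (P LOAD): counter=2 r=(2,3,3) succ=(0,0,0) retry=(1,0,0)
step 6 (Q CAS): counter=2 r=(2,3,3) succ=(0,0,0) retry=(1,1,0)
step 7 (P CAS): counter=3 r=(2,3,3) succ=(1,0,0) retry=(1,1,0)
step 8 (R CAS): counter=4 r=(2,3,3) succ=(1,0,1) retry=(1,1,0)
step 9 (R LOAD): counter=4 r=(2,3,4) succ=(1,0,1) retry=(1,1,0)
step 10 (P LOAD): counter=4 r=(4,3,4) succ=(1,0,1) retry=(1,1,0)
step 11 (P CAS): counter=5 r=(4,3,4) succ=(2,0,1) retry=(1,1,0)
step 12 (R CAS): counter=5 r=(4,3,4) succ=(2,0,1) retry=(1,1,1)
step 13 (R LOAD): counter=5 r=(4,3,5) succ=(2,0,1) retry=(1,1,1)
step 14 (R CAS): counter=6 r=(4,3,5) succ=(2,0,2) retry=(1,1,1)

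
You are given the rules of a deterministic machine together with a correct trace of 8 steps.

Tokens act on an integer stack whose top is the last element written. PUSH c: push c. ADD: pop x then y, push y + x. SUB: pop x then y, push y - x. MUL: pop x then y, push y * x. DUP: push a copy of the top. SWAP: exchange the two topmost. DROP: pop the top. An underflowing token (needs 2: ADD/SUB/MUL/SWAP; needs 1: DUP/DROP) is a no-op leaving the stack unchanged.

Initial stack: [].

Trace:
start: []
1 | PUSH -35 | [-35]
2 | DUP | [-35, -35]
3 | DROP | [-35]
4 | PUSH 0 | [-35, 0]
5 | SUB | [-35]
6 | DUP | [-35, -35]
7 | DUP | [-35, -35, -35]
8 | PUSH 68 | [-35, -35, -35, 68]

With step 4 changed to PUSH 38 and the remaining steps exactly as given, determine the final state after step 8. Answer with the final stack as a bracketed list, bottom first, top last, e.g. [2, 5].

(re-executing from step 4 with the substitution; state before step 4: [-35])
4 | PUSH 38 | [-35, 38]
5 | SUB | [-73]
6 | DUP | [-73, -73]
7 | DUP | [-73, -73, -73]
8 | PUSH 68 | [-73, -73, -73, 68]

[-73, -73, -73, 68]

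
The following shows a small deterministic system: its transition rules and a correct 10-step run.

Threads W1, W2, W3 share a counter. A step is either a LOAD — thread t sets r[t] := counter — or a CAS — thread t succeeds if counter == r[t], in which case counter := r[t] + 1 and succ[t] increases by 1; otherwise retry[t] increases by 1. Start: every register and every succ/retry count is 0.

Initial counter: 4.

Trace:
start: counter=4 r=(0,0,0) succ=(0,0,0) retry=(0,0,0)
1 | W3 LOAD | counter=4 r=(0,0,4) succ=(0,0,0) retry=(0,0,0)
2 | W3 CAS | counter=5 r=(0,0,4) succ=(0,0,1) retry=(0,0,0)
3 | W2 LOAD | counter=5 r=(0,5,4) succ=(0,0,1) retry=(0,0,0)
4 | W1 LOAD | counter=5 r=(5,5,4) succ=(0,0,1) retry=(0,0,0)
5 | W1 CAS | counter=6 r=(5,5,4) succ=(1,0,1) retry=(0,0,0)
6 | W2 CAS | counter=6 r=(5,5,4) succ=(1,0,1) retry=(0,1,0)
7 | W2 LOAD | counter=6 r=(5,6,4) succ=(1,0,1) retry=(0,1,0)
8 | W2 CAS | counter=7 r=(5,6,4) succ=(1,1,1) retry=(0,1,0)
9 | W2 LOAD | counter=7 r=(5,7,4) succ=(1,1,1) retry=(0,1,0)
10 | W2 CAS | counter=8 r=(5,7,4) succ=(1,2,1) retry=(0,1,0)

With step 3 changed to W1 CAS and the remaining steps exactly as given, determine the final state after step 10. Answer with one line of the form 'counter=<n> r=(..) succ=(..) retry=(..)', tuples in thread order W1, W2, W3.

counter=8 r=(5,7,4) succ=(1,2,1) retry=(1,1,0)

(re-executing from step 3 with the substitution; state before step 3: counter=5 r=(0,0,4) succ=(0,0,1) retry=(0,0,0))
3 | W1 CAS | counter=5 r=(0,0,4) succ=(0,0,1) retry=(1,0,0)
4 | W1 LOAD | counter=5 r=(5,0,4) succ=(0,0,1) retry=(1,0,0)
5 | W1 CAS | counter=6 r=(5,0,4) succ=(1,0,1) retry=(1,0,0)
6 | W2 CAS | counter=6 r=(5,0,4) succ=(1,0,1) retry=(1,1,0)
7 | W2 LOAD | counter=6 r=(5,6,4) succ=(1,0,1) retry=(1,1,0)
8 | W2 CAS | counter=7 r=(5,6,4) succ=(1,1,1) retry=(1,1,0)
9 | W2 LOAD | counter=7 r=(5,7,4) succ=(1,1,1) retry=(1,1,0)
10 | W2 CAS | counter=8 r=(5,7,4) succ=(1,2,1) retry=(1,1,0)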